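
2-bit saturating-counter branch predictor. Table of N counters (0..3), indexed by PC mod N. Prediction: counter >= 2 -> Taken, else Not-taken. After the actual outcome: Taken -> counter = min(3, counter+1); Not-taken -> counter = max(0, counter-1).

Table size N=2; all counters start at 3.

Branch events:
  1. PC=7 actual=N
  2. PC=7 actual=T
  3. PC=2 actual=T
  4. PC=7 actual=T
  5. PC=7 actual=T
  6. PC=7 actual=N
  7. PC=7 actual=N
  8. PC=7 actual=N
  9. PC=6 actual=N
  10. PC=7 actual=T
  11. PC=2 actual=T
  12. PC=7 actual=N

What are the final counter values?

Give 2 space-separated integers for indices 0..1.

Ev 1: PC=7 idx=1 pred=T actual=N -> ctr[1]=2
Ev 2: PC=7 idx=1 pred=T actual=T -> ctr[1]=3
Ev 3: PC=2 idx=0 pred=T actual=T -> ctr[0]=3
Ev 4: PC=7 idx=1 pred=T actual=T -> ctr[1]=3
Ev 5: PC=7 idx=1 pred=T actual=T -> ctr[1]=3
Ev 6: PC=7 idx=1 pred=T actual=N -> ctr[1]=2
Ev 7: PC=7 idx=1 pred=T actual=N -> ctr[1]=1
Ev 8: PC=7 idx=1 pred=N actual=N -> ctr[1]=0
Ev 9: PC=6 idx=0 pred=T actual=N -> ctr[0]=2
Ev 10: PC=7 idx=1 pred=N actual=T -> ctr[1]=1
Ev 11: PC=2 idx=0 pred=T actual=T -> ctr[0]=3
Ev 12: PC=7 idx=1 pred=N actual=N -> ctr[1]=0

Answer: 3 0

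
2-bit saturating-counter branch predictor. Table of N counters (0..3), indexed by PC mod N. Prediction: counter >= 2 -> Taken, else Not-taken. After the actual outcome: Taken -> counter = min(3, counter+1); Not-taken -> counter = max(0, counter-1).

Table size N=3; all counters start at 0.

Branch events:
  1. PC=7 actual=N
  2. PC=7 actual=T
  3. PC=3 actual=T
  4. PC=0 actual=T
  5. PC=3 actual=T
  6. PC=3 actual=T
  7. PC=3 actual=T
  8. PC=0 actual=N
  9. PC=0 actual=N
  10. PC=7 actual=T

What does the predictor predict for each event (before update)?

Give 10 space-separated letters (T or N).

Answer: N N N N T T T T T N

Derivation:
Ev 1: PC=7 idx=1 pred=N actual=N -> ctr[1]=0
Ev 2: PC=7 idx=1 pred=N actual=T -> ctr[1]=1
Ev 3: PC=3 idx=0 pred=N actual=T -> ctr[0]=1
Ev 4: PC=0 idx=0 pred=N actual=T -> ctr[0]=2
Ev 5: PC=3 idx=0 pred=T actual=T -> ctr[0]=3
Ev 6: PC=3 idx=0 pred=T actual=T -> ctr[0]=3
Ev 7: PC=3 idx=0 pred=T actual=T -> ctr[0]=3
Ev 8: PC=0 idx=0 pred=T actual=N -> ctr[0]=2
Ev 9: PC=0 idx=0 pred=T actual=N -> ctr[0]=1
Ev 10: PC=7 idx=1 pred=N actual=T -> ctr[1]=2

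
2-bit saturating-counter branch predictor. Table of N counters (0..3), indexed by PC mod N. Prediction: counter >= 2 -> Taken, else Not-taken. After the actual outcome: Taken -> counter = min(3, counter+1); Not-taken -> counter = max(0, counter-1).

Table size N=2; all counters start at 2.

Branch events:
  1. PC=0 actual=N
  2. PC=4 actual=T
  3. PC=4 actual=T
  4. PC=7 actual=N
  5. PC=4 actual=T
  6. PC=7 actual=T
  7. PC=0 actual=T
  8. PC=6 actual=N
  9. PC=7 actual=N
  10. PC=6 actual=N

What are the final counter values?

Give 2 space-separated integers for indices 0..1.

Answer: 1 1

Derivation:
Ev 1: PC=0 idx=0 pred=T actual=N -> ctr[0]=1
Ev 2: PC=4 idx=0 pred=N actual=T -> ctr[0]=2
Ev 3: PC=4 idx=0 pred=T actual=T -> ctr[0]=3
Ev 4: PC=7 idx=1 pred=T actual=N -> ctr[1]=1
Ev 5: PC=4 idx=0 pred=T actual=T -> ctr[0]=3
Ev 6: PC=7 idx=1 pred=N actual=T -> ctr[1]=2
Ev 7: PC=0 idx=0 pred=T actual=T -> ctr[0]=3
Ev 8: PC=6 idx=0 pred=T actual=N -> ctr[0]=2
Ev 9: PC=7 idx=1 pred=T actual=N -> ctr[1]=1
Ev 10: PC=6 idx=0 pred=T actual=N -> ctr[0]=1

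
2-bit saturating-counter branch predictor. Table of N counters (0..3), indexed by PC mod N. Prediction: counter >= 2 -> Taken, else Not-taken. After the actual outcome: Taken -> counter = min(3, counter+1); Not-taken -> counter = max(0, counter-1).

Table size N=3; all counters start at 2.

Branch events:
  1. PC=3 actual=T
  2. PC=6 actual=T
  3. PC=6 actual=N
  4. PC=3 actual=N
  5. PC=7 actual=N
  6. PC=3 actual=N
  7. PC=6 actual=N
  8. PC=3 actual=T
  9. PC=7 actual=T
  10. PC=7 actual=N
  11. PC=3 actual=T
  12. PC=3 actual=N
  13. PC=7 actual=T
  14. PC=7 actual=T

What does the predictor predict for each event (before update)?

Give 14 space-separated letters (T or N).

Answer: T T T T T N N N N T N T N T

Derivation:
Ev 1: PC=3 idx=0 pred=T actual=T -> ctr[0]=3
Ev 2: PC=6 idx=0 pred=T actual=T -> ctr[0]=3
Ev 3: PC=6 idx=0 pred=T actual=N -> ctr[0]=2
Ev 4: PC=3 idx=0 pred=T actual=N -> ctr[0]=1
Ev 5: PC=7 idx=1 pred=T actual=N -> ctr[1]=1
Ev 6: PC=3 idx=0 pred=N actual=N -> ctr[0]=0
Ev 7: PC=6 idx=0 pred=N actual=N -> ctr[0]=0
Ev 8: PC=3 idx=0 pred=N actual=T -> ctr[0]=1
Ev 9: PC=7 idx=1 pred=N actual=T -> ctr[1]=2
Ev 10: PC=7 idx=1 pred=T actual=N -> ctr[1]=1
Ev 11: PC=3 idx=0 pred=N actual=T -> ctr[0]=2
Ev 12: PC=3 idx=0 pred=T actual=N -> ctr[0]=1
Ev 13: PC=7 idx=1 pred=N actual=T -> ctr[1]=2
Ev 14: PC=7 idx=1 pred=T actual=T -> ctr[1]=3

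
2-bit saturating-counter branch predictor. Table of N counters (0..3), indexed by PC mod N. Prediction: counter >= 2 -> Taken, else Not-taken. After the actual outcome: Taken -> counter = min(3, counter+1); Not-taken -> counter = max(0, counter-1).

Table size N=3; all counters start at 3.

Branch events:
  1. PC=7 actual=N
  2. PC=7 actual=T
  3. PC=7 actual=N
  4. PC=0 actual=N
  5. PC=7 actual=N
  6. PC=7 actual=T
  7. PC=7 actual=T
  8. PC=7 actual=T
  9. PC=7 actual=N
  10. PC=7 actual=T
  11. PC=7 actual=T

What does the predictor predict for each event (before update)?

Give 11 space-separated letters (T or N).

Answer: T T T T T N T T T T T

Derivation:
Ev 1: PC=7 idx=1 pred=T actual=N -> ctr[1]=2
Ev 2: PC=7 idx=1 pred=T actual=T -> ctr[1]=3
Ev 3: PC=7 idx=1 pred=T actual=N -> ctr[1]=2
Ev 4: PC=0 idx=0 pred=T actual=N -> ctr[0]=2
Ev 5: PC=7 idx=1 pred=T actual=N -> ctr[1]=1
Ev 6: PC=7 idx=1 pred=N actual=T -> ctr[1]=2
Ev 7: PC=7 idx=1 pred=T actual=T -> ctr[1]=3
Ev 8: PC=7 idx=1 pred=T actual=T -> ctr[1]=3
Ev 9: PC=7 idx=1 pred=T actual=N -> ctr[1]=2
Ev 10: PC=7 idx=1 pred=T actual=T -> ctr[1]=3
Ev 11: PC=7 idx=1 pred=T actual=T -> ctr[1]=3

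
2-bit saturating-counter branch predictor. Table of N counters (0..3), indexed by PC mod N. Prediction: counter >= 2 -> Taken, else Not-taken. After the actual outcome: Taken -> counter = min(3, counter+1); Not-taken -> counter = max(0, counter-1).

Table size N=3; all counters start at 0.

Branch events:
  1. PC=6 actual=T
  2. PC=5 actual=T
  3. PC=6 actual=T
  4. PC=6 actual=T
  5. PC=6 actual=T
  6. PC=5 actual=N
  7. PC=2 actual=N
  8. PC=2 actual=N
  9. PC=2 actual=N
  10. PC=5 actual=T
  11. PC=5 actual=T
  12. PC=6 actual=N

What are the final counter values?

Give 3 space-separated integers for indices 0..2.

Ev 1: PC=6 idx=0 pred=N actual=T -> ctr[0]=1
Ev 2: PC=5 idx=2 pred=N actual=T -> ctr[2]=1
Ev 3: PC=6 idx=0 pred=N actual=T -> ctr[0]=2
Ev 4: PC=6 idx=0 pred=T actual=T -> ctr[0]=3
Ev 5: PC=6 idx=0 pred=T actual=T -> ctr[0]=3
Ev 6: PC=5 idx=2 pred=N actual=N -> ctr[2]=0
Ev 7: PC=2 idx=2 pred=N actual=N -> ctr[2]=0
Ev 8: PC=2 idx=2 pred=N actual=N -> ctr[2]=0
Ev 9: PC=2 idx=2 pred=N actual=N -> ctr[2]=0
Ev 10: PC=5 idx=2 pred=N actual=T -> ctr[2]=1
Ev 11: PC=5 idx=2 pred=N actual=T -> ctr[2]=2
Ev 12: PC=6 idx=0 pred=T actual=N -> ctr[0]=2

Answer: 2 0 2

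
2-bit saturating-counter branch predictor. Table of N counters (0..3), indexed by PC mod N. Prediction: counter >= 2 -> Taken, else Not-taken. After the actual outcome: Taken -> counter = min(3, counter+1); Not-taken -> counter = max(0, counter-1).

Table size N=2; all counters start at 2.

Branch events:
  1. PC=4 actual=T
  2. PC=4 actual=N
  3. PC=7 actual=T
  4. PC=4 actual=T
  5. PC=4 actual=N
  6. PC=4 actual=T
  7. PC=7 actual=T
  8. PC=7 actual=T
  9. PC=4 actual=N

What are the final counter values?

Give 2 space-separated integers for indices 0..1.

Answer: 2 3

Derivation:
Ev 1: PC=4 idx=0 pred=T actual=T -> ctr[0]=3
Ev 2: PC=4 idx=0 pred=T actual=N -> ctr[0]=2
Ev 3: PC=7 idx=1 pred=T actual=T -> ctr[1]=3
Ev 4: PC=4 idx=0 pred=T actual=T -> ctr[0]=3
Ev 5: PC=4 idx=0 pred=T actual=N -> ctr[0]=2
Ev 6: PC=4 idx=0 pred=T actual=T -> ctr[0]=3
Ev 7: PC=7 idx=1 pred=T actual=T -> ctr[1]=3
Ev 8: PC=7 idx=1 pred=T actual=T -> ctr[1]=3
Ev 9: PC=4 idx=0 pred=T actual=N -> ctr[0]=2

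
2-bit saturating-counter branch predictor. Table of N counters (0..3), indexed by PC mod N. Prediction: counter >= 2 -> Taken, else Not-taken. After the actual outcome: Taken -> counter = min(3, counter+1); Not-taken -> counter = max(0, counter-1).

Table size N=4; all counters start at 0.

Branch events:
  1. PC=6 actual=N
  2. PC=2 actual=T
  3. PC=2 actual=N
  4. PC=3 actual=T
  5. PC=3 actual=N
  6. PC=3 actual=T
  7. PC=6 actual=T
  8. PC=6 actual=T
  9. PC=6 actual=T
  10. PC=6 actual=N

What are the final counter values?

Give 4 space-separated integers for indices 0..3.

Answer: 0 0 2 1

Derivation:
Ev 1: PC=6 idx=2 pred=N actual=N -> ctr[2]=0
Ev 2: PC=2 idx=2 pred=N actual=T -> ctr[2]=1
Ev 3: PC=2 idx=2 pred=N actual=N -> ctr[2]=0
Ev 4: PC=3 idx=3 pred=N actual=T -> ctr[3]=1
Ev 5: PC=3 idx=3 pred=N actual=N -> ctr[3]=0
Ev 6: PC=3 idx=3 pred=N actual=T -> ctr[3]=1
Ev 7: PC=6 idx=2 pred=N actual=T -> ctr[2]=1
Ev 8: PC=6 idx=2 pred=N actual=T -> ctr[2]=2
Ev 9: PC=6 idx=2 pred=T actual=T -> ctr[2]=3
Ev 10: PC=6 idx=2 pred=T actual=N -> ctr[2]=2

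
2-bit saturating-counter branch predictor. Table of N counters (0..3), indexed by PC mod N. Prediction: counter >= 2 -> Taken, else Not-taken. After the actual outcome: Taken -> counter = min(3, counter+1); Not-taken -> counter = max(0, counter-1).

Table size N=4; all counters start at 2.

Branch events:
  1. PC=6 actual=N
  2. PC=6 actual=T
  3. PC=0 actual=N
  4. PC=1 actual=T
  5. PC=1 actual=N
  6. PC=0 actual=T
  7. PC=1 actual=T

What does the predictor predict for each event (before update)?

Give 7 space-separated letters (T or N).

Ev 1: PC=6 idx=2 pred=T actual=N -> ctr[2]=1
Ev 2: PC=6 idx=2 pred=N actual=T -> ctr[2]=2
Ev 3: PC=0 idx=0 pred=T actual=N -> ctr[0]=1
Ev 4: PC=1 idx=1 pred=T actual=T -> ctr[1]=3
Ev 5: PC=1 idx=1 pred=T actual=N -> ctr[1]=2
Ev 6: PC=0 idx=0 pred=N actual=T -> ctr[0]=2
Ev 7: PC=1 idx=1 pred=T actual=T -> ctr[1]=3

Answer: T N T T T N T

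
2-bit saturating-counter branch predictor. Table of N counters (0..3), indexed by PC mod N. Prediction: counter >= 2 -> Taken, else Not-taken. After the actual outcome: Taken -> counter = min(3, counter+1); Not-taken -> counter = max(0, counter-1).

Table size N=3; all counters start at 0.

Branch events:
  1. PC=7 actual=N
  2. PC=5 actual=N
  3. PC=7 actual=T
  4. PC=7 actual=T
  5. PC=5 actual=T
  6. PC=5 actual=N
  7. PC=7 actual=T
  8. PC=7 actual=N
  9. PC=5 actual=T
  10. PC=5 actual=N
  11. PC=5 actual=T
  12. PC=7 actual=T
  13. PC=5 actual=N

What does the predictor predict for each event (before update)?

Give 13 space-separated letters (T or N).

Answer: N N N N N N T T N N N T N

Derivation:
Ev 1: PC=7 idx=1 pred=N actual=N -> ctr[1]=0
Ev 2: PC=5 idx=2 pred=N actual=N -> ctr[2]=0
Ev 3: PC=7 idx=1 pred=N actual=T -> ctr[1]=1
Ev 4: PC=7 idx=1 pred=N actual=T -> ctr[1]=2
Ev 5: PC=5 idx=2 pred=N actual=T -> ctr[2]=1
Ev 6: PC=5 idx=2 pred=N actual=N -> ctr[2]=0
Ev 7: PC=7 idx=1 pred=T actual=T -> ctr[1]=3
Ev 8: PC=7 idx=1 pred=T actual=N -> ctr[1]=2
Ev 9: PC=5 idx=2 pred=N actual=T -> ctr[2]=1
Ev 10: PC=5 idx=2 pred=N actual=N -> ctr[2]=0
Ev 11: PC=5 idx=2 pred=N actual=T -> ctr[2]=1
Ev 12: PC=7 idx=1 pred=T actual=T -> ctr[1]=3
Ev 13: PC=5 idx=2 pred=N actual=N -> ctr[2]=0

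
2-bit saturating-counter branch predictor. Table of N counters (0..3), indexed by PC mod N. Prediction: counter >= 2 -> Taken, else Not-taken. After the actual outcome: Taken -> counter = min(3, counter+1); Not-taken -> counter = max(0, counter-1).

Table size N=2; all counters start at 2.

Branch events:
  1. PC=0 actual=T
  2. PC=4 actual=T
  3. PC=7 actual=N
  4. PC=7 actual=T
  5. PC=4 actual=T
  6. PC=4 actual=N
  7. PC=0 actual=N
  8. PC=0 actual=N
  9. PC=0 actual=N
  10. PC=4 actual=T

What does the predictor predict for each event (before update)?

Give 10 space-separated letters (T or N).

Ev 1: PC=0 idx=0 pred=T actual=T -> ctr[0]=3
Ev 2: PC=4 idx=0 pred=T actual=T -> ctr[0]=3
Ev 3: PC=7 idx=1 pred=T actual=N -> ctr[1]=1
Ev 4: PC=7 idx=1 pred=N actual=T -> ctr[1]=2
Ev 5: PC=4 idx=0 pred=T actual=T -> ctr[0]=3
Ev 6: PC=4 idx=0 pred=T actual=N -> ctr[0]=2
Ev 7: PC=0 idx=0 pred=T actual=N -> ctr[0]=1
Ev 8: PC=0 idx=0 pred=N actual=N -> ctr[0]=0
Ev 9: PC=0 idx=0 pred=N actual=N -> ctr[0]=0
Ev 10: PC=4 idx=0 pred=N actual=T -> ctr[0]=1

Answer: T T T N T T T N N N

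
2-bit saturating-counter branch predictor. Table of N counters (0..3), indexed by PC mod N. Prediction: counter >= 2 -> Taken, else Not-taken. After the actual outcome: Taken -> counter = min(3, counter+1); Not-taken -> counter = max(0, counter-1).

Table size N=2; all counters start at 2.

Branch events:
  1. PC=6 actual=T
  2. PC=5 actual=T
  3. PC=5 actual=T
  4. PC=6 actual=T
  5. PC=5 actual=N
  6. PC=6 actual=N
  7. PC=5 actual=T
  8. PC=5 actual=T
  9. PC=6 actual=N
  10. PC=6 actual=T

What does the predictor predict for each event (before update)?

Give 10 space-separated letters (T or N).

Answer: T T T T T T T T T N

Derivation:
Ev 1: PC=6 idx=0 pred=T actual=T -> ctr[0]=3
Ev 2: PC=5 idx=1 pred=T actual=T -> ctr[1]=3
Ev 3: PC=5 idx=1 pred=T actual=T -> ctr[1]=3
Ev 4: PC=6 idx=0 pred=T actual=T -> ctr[0]=3
Ev 5: PC=5 idx=1 pred=T actual=N -> ctr[1]=2
Ev 6: PC=6 idx=0 pred=T actual=N -> ctr[0]=2
Ev 7: PC=5 idx=1 pred=T actual=T -> ctr[1]=3
Ev 8: PC=5 idx=1 pred=T actual=T -> ctr[1]=3
Ev 9: PC=6 idx=0 pred=T actual=N -> ctr[0]=1
Ev 10: PC=6 idx=0 pred=N actual=T -> ctr[0]=2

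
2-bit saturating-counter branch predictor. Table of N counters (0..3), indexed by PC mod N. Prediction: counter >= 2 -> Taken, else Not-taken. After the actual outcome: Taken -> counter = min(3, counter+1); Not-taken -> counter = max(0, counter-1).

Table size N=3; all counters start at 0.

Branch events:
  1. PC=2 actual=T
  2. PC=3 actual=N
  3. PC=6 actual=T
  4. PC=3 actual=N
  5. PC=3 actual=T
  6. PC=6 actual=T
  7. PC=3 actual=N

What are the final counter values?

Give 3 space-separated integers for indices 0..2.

Answer: 1 0 1

Derivation:
Ev 1: PC=2 idx=2 pred=N actual=T -> ctr[2]=1
Ev 2: PC=3 idx=0 pred=N actual=N -> ctr[0]=0
Ev 3: PC=6 idx=0 pred=N actual=T -> ctr[0]=1
Ev 4: PC=3 idx=0 pred=N actual=N -> ctr[0]=0
Ev 5: PC=3 idx=0 pred=N actual=T -> ctr[0]=1
Ev 6: PC=6 idx=0 pred=N actual=T -> ctr[0]=2
Ev 7: PC=3 idx=0 pred=T actual=N -> ctr[0]=1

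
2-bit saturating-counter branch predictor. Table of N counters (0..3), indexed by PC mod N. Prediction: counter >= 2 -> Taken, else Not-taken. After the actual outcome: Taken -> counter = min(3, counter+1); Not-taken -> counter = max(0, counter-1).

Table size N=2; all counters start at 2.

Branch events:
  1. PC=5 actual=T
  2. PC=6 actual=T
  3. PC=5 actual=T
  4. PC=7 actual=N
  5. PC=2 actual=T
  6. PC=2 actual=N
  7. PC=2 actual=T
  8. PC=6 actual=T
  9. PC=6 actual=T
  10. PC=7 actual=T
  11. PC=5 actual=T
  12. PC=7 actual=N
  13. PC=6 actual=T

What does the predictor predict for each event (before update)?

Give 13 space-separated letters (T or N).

Ev 1: PC=5 idx=1 pred=T actual=T -> ctr[1]=3
Ev 2: PC=6 idx=0 pred=T actual=T -> ctr[0]=3
Ev 3: PC=5 idx=1 pred=T actual=T -> ctr[1]=3
Ev 4: PC=7 idx=1 pred=T actual=N -> ctr[1]=2
Ev 5: PC=2 idx=0 pred=T actual=T -> ctr[0]=3
Ev 6: PC=2 idx=0 pred=T actual=N -> ctr[0]=2
Ev 7: PC=2 idx=0 pred=T actual=T -> ctr[0]=3
Ev 8: PC=6 idx=0 pred=T actual=T -> ctr[0]=3
Ev 9: PC=6 idx=0 pred=T actual=T -> ctr[0]=3
Ev 10: PC=7 idx=1 pred=T actual=T -> ctr[1]=3
Ev 11: PC=5 idx=1 pred=T actual=T -> ctr[1]=3
Ev 12: PC=7 idx=1 pred=T actual=N -> ctr[1]=2
Ev 13: PC=6 idx=0 pred=T actual=T -> ctr[0]=3

Answer: T T T T T T T T T T T T T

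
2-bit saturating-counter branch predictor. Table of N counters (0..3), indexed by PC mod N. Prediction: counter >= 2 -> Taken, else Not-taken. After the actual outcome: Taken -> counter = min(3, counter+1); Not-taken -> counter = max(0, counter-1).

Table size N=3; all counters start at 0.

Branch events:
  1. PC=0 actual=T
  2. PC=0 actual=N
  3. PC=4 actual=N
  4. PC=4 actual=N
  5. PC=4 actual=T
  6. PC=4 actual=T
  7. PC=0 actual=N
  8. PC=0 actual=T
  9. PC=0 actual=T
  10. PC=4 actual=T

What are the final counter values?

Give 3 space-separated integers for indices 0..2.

Ev 1: PC=0 idx=0 pred=N actual=T -> ctr[0]=1
Ev 2: PC=0 idx=0 pred=N actual=N -> ctr[0]=0
Ev 3: PC=4 idx=1 pred=N actual=N -> ctr[1]=0
Ev 4: PC=4 idx=1 pred=N actual=N -> ctr[1]=0
Ev 5: PC=4 idx=1 pred=N actual=T -> ctr[1]=1
Ev 6: PC=4 idx=1 pred=N actual=T -> ctr[1]=2
Ev 7: PC=0 idx=0 pred=N actual=N -> ctr[0]=0
Ev 8: PC=0 idx=0 pred=N actual=T -> ctr[0]=1
Ev 9: PC=0 idx=0 pred=N actual=T -> ctr[0]=2
Ev 10: PC=4 idx=1 pred=T actual=T -> ctr[1]=3

Answer: 2 3 0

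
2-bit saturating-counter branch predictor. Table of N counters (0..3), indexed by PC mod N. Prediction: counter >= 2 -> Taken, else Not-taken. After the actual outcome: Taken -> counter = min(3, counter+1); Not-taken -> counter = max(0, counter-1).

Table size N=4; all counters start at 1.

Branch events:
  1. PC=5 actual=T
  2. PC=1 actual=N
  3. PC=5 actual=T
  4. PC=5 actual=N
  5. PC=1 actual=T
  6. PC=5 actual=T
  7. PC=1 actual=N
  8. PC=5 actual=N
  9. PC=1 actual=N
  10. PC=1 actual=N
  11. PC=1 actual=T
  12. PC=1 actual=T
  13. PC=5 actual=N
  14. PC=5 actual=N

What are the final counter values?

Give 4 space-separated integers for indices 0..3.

Answer: 1 0 1 1

Derivation:
Ev 1: PC=5 idx=1 pred=N actual=T -> ctr[1]=2
Ev 2: PC=1 idx=1 pred=T actual=N -> ctr[1]=1
Ev 3: PC=5 idx=1 pred=N actual=T -> ctr[1]=2
Ev 4: PC=5 idx=1 pred=T actual=N -> ctr[1]=1
Ev 5: PC=1 idx=1 pred=N actual=T -> ctr[1]=2
Ev 6: PC=5 idx=1 pred=T actual=T -> ctr[1]=3
Ev 7: PC=1 idx=1 pred=T actual=N -> ctr[1]=2
Ev 8: PC=5 idx=1 pred=T actual=N -> ctr[1]=1
Ev 9: PC=1 idx=1 pred=N actual=N -> ctr[1]=0
Ev 10: PC=1 idx=1 pred=N actual=N -> ctr[1]=0
Ev 11: PC=1 idx=1 pred=N actual=T -> ctr[1]=1
Ev 12: PC=1 idx=1 pred=N actual=T -> ctr[1]=2
Ev 13: PC=5 idx=1 pred=T actual=N -> ctr[1]=1
Ev 14: PC=5 idx=1 pred=N actual=N -> ctr[1]=0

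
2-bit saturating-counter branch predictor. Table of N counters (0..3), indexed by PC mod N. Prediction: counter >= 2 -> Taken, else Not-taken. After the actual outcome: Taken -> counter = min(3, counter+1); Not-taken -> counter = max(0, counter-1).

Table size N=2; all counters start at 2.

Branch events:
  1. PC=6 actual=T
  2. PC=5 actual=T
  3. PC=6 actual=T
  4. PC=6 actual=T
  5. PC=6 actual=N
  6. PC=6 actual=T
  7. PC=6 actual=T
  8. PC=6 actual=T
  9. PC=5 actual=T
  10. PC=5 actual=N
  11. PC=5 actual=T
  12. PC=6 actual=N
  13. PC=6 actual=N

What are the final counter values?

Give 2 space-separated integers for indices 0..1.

Ev 1: PC=6 idx=0 pred=T actual=T -> ctr[0]=3
Ev 2: PC=5 idx=1 pred=T actual=T -> ctr[1]=3
Ev 3: PC=6 idx=0 pred=T actual=T -> ctr[0]=3
Ev 4: PC=6 idx=0 pred=T actual=T -> ctr[0]=3
Ev 5: PC=6 idx=0 pred=T actual=N -> ctr[0]=2
Ev 6: PC=6 idx=0 pred=T actual=T -> ctr[0]=3
Ev 7: PC=6 idx=0 pred=T actual=T -> ctr[0]=3
Ev 8: PC=6 idx=0 pred=T actual=T -> ctr[0]=3
Ev 9: PC=5 idx=1 pred=T actual=T -> ctr[1]=3
Ev 10: PC=5 idx=1 pred=T actual=N -> ctr[1]=2
Ev 11: PC=5 idx=1 pred=T actual=T -> ctr[1]=3
Ev 12: PC=6 idx=0 pred=T actual=N -> ctr[0]=2
Ev 13: PC=6 idx=0 pred=T actual=N -> ctr[0]=1

Answer: 1 3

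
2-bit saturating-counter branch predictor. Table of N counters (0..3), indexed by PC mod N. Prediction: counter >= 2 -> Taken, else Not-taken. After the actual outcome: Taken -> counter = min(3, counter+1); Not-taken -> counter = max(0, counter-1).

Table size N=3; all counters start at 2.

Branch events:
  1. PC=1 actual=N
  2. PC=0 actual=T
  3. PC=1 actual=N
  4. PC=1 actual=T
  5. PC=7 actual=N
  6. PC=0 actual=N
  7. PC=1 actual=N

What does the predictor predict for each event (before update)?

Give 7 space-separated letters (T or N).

Answer: T T N N N T N

Derivation:
Ev 1: PC=1 idx=1 pred=T actual=N -> ctr[1]=1
Ev 2: PC=0 idx=0 pred=T actual=T -> ctr[0]=3
Ev 3: PC=1 idx=1 pred=N actual=N -> ctr[1]=0
Ev 4: PC=1 idx=1 pred=N actual=T -> ctr[1]=1
Ev 5: PC=7 idx=1 pred=N actual=N -> ctr[1]=0
Ev 6: PC=0 idx=0 pred=T actual=N -> ctr[0]=2
Ev 7: PC=1 idx=1 pred=N actual=N -> ctr[1]=0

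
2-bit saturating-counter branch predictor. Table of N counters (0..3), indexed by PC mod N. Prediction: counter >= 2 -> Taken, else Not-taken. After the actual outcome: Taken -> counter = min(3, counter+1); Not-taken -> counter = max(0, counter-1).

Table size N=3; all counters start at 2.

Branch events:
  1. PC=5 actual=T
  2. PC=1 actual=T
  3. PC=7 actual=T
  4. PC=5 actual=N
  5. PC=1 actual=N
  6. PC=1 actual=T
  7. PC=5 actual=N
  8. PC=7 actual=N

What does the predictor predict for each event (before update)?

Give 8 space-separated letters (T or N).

Answer: T T T T T T T T

Derivation:
Ev 1: PC=5 idx=2 pred=T actual=T -> ctr[2]=3
Ev 2: PC=1 idx=1 pred=T actual=T -> ctr[1]=3
Ev 3: PC=7 idx=1 pred=T actual=T -> ctr[1]=3
Ev 4: PC=5 idx=2 pred=T actual=N -> ctr[2]=2
Ev 5: PC=1 idx=1 pred=T actual=N -> ctr[1]=2
Ev 6: PC=1 idx=1 pred=T actual=T -> ctr[1]=3
Ev 7: PC=5 idx=2 pred=T actual=N -> ctr[2]=1
Ev 8: PC=7 idx=1 pred=T actual=N -> ctr[1]=2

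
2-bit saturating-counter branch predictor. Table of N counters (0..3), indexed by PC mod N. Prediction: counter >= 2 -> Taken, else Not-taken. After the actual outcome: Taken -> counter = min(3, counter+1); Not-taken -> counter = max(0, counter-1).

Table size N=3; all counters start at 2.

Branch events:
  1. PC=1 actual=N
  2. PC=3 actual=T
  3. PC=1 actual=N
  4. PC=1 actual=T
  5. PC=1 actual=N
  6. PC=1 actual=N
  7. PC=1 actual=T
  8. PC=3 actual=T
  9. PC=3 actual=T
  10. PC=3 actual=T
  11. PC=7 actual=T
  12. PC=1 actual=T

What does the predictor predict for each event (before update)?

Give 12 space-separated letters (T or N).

Answer: T T N N N N N T T T N T

Derivation:
Ev 1: PC=1 idx=1 pred=T actual=N -> ctr[1]=1
Ev 2: PC=3 idx=0 pred=T actual=T -> ctr[0]=3
Ev 3: PC=1 idx=1 pred=N actual=N -> ctr[1]=0
Ev 4: PC=1 idx=1 pred=N actual=T -> ctr[1]=1
Ev 5: PC=1 idx=1 pred=N actual=N -> ctr[1]=0
Ev 6: PC=1 idx=1 pred=N actual=N -> ctr[1]=0
Ev 7: PC=1 idx=1 pred=N actual=T -> ctr[1]=1
Ev 8: PC=3 idx=0 pred=T actual=T -> ctr[0]=3
Ev 9: PC=3 idx=0 pred=T actual=T -> ctr[0]=3
Ev 10: PC=3 idx=0 pred=T actual=T -> ctr[0]=3
Ev 11: PC=7 idx=1 pred=N actual=T -> ctr[1]=2
Ev 12: PC=1 idx=1 pred=T actual=T -> ctr[1]=3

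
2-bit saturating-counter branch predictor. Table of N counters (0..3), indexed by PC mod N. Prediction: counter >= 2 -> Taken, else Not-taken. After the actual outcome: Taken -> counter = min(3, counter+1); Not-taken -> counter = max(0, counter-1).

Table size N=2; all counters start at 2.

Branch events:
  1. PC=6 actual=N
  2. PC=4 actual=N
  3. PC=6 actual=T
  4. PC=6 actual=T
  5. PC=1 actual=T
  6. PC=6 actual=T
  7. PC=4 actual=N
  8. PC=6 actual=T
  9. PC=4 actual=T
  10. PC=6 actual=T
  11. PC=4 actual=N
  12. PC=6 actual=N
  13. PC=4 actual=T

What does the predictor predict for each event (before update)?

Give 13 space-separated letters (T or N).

Answer: T N N N T T T T T T T T N

Derivation:
Ev 1: PC=6 idx=0 pred=T actual=N -> ctr[0]=1
Ev 2: PC=4 idx=0 pred=N actual=N -> ctr[0]=0
Ev 3: PC=6 idx=0 pred=N actual=T -> ctr[0]=1
Ev 4: PC=6 idx=0 pred=N actual=T -> ctr[0]=2
Ev 5: PC=1 idx=1 pred=T actual=T -> ctr[1]=3
Ev 6: PC=6 idx=0 pred=T actual=T -> ctr[0]=3
Ev 7: PC=4 idx=0 pred=T actual=N -> ctr[0]=2
Ev 8: PC=6 idx=0 pred=T actual=T -> ctr[0]=3
Ev 9: PC=4 idx=0 pred=T actual=T -> ctr[0]=3
Ev 10: PC=6 idx=0 pred=T actual=T -> ctr[0]=3
Ev 11: PC=4 idx=0 pred=T actual=N -> ctr[0]=2
Ev 12: PC=6 idx=0 pred=T actual=N -> ctr[0]=1
Ev 13: PC=4 idx=0 pred=N actual=T -> ctr[0]=2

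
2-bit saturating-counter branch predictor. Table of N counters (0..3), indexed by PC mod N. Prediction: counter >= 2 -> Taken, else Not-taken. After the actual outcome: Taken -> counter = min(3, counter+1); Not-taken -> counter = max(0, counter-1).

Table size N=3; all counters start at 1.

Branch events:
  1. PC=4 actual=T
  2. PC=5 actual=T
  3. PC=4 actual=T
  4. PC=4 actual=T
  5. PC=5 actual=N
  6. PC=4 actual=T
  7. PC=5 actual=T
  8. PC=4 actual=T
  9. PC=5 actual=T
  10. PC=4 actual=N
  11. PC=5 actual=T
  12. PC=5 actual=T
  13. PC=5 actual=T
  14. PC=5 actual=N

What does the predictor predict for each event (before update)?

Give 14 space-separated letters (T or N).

Answer: N N T T T T N T T T T T T T

Derivation:
Ev 1: PC=4 idx=1 pred=N actual=T -> ctr[1]=2
Ev 2: PC=5 idx=2 pred=N actual=T -> ctr[2]=2
Ev 3: PC=4 idx=1 pred=T actual=T -> ctr[1]=3
Ev 4: PC=4 idx=1 pred=T actual=T -> ctr[1]=3
Ev 5: PC=5 idx=2 pred=T actual=N -> ctr[2]=1
Ev 6: PC=4 idx=1 pred=T actual=T -> ctr[1]=3
Ev 7: PC=5 idx=2 pred=N actual=T -> ctr[2]=2
Ev 8: PC=4 idx=1 pred=T actual=T -> ctr[1]=3
Ev 9: PC=5 idx=2 pred=T actual=T -> ctr[2]=3
Ev 10: PC=4 idx=1 pred=T actual=N -> ctr[1]=2
Ev 11: PC=5 idx=2 pred=T actual=T -> ctr[2]=3
Ev 12: PC=5 idx=2 pred=T actual=T -> ctr[2]=3
Ev 13: PC=5 idx=2 pred=T actual=T -> ctr[2]=3
Ev 14: PC=5 idx=2 pred=T actual=N -> ctr[2]=2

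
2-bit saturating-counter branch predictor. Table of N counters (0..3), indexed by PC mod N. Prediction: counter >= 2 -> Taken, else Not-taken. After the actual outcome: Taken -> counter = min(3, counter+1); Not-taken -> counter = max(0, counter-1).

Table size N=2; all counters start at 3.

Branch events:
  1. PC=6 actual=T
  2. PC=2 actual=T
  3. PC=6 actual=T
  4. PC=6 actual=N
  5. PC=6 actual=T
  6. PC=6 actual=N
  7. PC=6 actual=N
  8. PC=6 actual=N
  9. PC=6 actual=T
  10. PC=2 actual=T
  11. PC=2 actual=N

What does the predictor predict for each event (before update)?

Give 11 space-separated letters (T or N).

Answer: T T T T T T T N N N T

Derivation:
Ev 1: PC=6 idx=0 pred=T actual=T -> ctr[0]=3
Ev 2: PC=2 idx=0 pred=T actual=T -> ctr[0]=3
Ev 3: PC=6 idx=0 pred=T actual=T -> ctr[0]=3
Ev 4: PC=6 idx=0 pred=T actual=N -> ctr[0]=2
Ev 5: PC=6 idx=0 pred=T actual=T -> ctr[0]=3
Ev 6: PC=6 idx=0 pred=T actual=N -> ctr[0]=2
Ev 7: PC=6 idx=0 pred=T actual=N -> ctr[0]=1
Ev 8: PC=6 idx=0 pred=N actual=N -> ctr[0]=0
Ev 9: PC=6 idx=0 pred=N actual=T -> ctr[0]=1
Ev 10: PC=2 idx=0 pred=N actual=T -> ctr[0]=2
Ev 11: PC=2 idx=0 pred=T actual=N -> ctr[0]=1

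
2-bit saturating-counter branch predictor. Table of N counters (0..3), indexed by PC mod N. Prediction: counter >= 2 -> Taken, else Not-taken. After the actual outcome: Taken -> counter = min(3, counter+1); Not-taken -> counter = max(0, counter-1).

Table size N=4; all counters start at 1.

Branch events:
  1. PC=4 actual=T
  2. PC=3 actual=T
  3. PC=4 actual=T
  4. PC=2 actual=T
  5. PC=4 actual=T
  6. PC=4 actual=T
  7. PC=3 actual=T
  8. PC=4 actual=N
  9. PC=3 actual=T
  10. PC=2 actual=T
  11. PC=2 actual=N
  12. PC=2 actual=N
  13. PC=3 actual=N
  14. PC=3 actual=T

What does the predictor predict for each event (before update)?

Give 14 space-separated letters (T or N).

Answer: N N T N T T T T T T T T T T

Derivation:
Ev 1: PC=4 idx=0 pred=N actual=T -> ctr[0]=2
Ev 2: PC=3 idx=3 pred=N actual=T -> ctr[3]=2
Ev 3: PC=4 idx=0 pred=T actual=T -> ctr[0]=3
Ev 4: PC=2 idx=2 pred=N actual=T -> ctr[2]=2
Ev 5: PC=4 idx=0 pred=T actual=T -> ctr[0]=3
Ev 6: PC=4 idx=0 pred=T actual=T -> ctr[0]=3
Ev 7: PC=3 idx=3 pred=T actual=T -> ctr[3]=3
Ev 8: PC=4 idx=0 pred=T actual=N -> ctr[0]=2
Ev 9: PC=3 idx=3 pred=T actual=T -> ctr[3]=3
Ev 10: PC=2 idx=2 pred=T actual=T -> ctr[2]=3
Ev 11: PC=2 idx=2 pred=T actual=N -> ctr[2]=2
Ev 12: PC=2 idx=2 pred=T actual=N -> ctr[2]=1
Ev 13: PC=3 idx=3 pred=T actual=N -> ctr[3]=2
Ev 14: PC=3 idx=3 pred=T actual=T -> ctr[3]=3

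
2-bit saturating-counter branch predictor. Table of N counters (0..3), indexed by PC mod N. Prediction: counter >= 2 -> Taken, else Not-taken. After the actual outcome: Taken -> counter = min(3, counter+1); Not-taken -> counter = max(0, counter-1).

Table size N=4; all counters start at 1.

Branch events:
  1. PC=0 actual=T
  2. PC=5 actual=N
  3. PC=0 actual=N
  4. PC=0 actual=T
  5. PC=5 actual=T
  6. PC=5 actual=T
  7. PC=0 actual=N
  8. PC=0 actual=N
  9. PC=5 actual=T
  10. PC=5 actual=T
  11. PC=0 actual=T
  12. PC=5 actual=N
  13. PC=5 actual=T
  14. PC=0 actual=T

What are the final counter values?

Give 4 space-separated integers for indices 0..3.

Answer: 2 3 1 1

Derivation:
Ev 1: PC=0 idx=0 pred=N actual=T -> ctr[0]=2
Ev 2: PC=5 idx=1 pred=N actual=N -> ctr[1]=0
Ev 3: PC=0 idx=0 pred=T actual=N -> ctr[0]=1
Ev 4: PC=0 idx=0 pred=N actual=T -> ctr[0]=2
Ev 5: PC=5 idx=1 pred=N actual=T -> ctr[1]=1
Ev 6: PC=5 idx=1 pred=N actual=T -> ctr[1]=2
Ev 7: PC=0 idx=0 pred=T actual=N -> ctr[0]=1
Ev 8: PC=0 idx=0 pred=N actual=N -> ctr[0]=0
Ev 9: PC=5 idx=1 pred=T actual=T -> ctr[1]=3
Ev 10: PC=5 idx=1 pred=T actual=T -> ctr[1]=3
Ev 11: PC=0 idx=0 pred=N actual=T -> ctr[0]=1
Ev 12: PC=5 idx=1 pred=T actual=N -> ctr[1]=2
Ev 13: PC=5 idx=1 pred=T actual=T -> ctr[1]=3
Ev 14: PC=0 idx=0 pred=N actual=T -> ctr[0]=2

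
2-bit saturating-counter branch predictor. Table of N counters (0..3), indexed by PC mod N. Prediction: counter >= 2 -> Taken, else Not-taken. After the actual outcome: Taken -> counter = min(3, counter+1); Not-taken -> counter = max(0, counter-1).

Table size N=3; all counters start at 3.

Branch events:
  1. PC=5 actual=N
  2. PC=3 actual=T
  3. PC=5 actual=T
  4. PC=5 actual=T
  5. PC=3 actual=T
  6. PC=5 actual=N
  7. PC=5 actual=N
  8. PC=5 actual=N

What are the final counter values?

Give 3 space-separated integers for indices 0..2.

Ev 1: PC=5 idx=2 pred=T actual=N -> ctr[2]=2
Ev 2: PC=3 idx=0 pred=T actual=T -> ctr[0]=3
Ev 3: PC=5 idx=2 pred=T actual=T -> ctr[2]=3
Ev 4: PC=5 idx=2 pred=T actual=T -> ctr[2]=3
Ev 5: PC=3 idx=0 pred=T actual=T -> ctr[0]=3
Ev 6: PC=5 idx=2 pred=T actual=N -> ctr[2]=2
Ev 7: PC=5 idx=2 pred=T actual=N -> ctr[2]=1
Ev 8: PC=5 idx=2 pred=N actual=N -> ctr[2]=0

Answer: 3 3 0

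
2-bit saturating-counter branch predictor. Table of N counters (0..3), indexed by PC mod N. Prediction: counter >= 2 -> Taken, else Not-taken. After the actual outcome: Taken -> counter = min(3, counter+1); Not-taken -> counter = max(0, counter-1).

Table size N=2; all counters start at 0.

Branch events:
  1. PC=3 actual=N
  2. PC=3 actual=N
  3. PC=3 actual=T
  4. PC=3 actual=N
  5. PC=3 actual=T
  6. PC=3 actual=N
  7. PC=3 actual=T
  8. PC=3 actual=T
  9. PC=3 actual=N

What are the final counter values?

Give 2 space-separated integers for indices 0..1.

Ev 1: PC=3 idx=1 pred=N actual=N -> ctr[1]=0
Ev 2: PC=3 idx=1 pred=N actual=N -> ctr[1]=0
Ev 3: PC=3 idx=1 pred=N actual=T -> ctr[1]=1
Ev 4: PC=3 idx=1 pred=N actual=N -> ctr[1]=0
Ev 5: PC=3 idx=1 pred=N actual=T -> ctr[1]=1
Ev 6: PC=3 idx=1 pred=N actual=N -> ctr[1]=0
Ev 7: PC=3 idx=1 pred=N actual=T -> ctr[1]=1
Ev 8: PC=3 idx=1 pred=N actual=T -> ctr[1]=2
Ev 9: PC=3 idx=1 pred=T actual=N -> ctr[1]=1

Answer: 0 1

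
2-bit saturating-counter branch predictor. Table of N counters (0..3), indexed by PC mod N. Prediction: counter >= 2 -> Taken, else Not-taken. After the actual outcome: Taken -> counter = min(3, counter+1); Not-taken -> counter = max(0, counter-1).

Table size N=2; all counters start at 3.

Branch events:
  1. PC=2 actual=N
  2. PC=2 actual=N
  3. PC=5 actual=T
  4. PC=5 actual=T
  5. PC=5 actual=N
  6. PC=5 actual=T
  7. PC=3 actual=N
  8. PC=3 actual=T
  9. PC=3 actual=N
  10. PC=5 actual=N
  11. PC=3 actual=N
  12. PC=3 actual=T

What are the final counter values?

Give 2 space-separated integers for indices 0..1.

Answer: 1 1

Derivation:
Ev 1: PC=2 idx=0 pred=T actual=N -> ctr[0]=2
Ev 2: PC=2 idx=0 pred=T actual=N -> ctr[0]=1
Ev 3: PC=5 idx=1 pred=T actual=T -> ctr[1]=3
Ev 4: PC=5 idx=1 pred=T actual=T -> ctr[1]=3
Ev 5: PC=5 idx=1 pred=T actual=N -> ctr[1]=2
Ev 6: PC=5 idx=1 pred=T actual=T -> ctr[1]=3
Ev 7: PC=3 idx=1 pred=T actual=N -> ctr[1]=2
Ev 8: PC=3 idx=1 pred=T actual=T -> ctr[1]=3
Ev 9: PC=3 idx=1 pred=T actual=N -> ctr[1]=2
Ev 10: PC=5 idx=1 pred=T actual=N -> ctr[1]=1
Ev 11: PC=3 idx=1 pred=N actual=N -> ctr[1]=0
Ev 12: PC=3 idx=1 pred=N actual=T -> ctr[1]=1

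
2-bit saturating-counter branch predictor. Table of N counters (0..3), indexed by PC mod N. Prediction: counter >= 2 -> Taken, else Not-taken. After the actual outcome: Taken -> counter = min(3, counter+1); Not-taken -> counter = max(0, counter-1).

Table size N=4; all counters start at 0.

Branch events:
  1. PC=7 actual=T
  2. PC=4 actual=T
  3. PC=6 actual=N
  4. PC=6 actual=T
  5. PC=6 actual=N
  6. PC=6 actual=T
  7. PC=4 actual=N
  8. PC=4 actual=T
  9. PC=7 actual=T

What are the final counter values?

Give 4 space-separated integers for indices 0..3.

Answer: 1 0 1 2

Derivation:
Ev 1: PC=7 idx=3 pred=N actual=T -> ctr[3]=1
Ev 2: PC=4 idx=0 pred=N actual=T -> ctr[0]=1
Ev 3: PC=6 idx=2 pred=N actual=N -> ctr[2]=0
Ev 4: PC=6 idx=2 pred=N actual=T -> ctr[2]=1
Ev 5: PC=6 idx=2 pred=N actual=N -> ctr[2]=0
Ev 6: PC=6 idx=2 pred=N actual=T -> ctr[2]=1
Ev 7: PC=4 idx=0 pred=N actual=N -> ctr[0]=0
Ev 8: PC=4 idx=0 pred=N actual=T -> ctr[0]=1
Ev 9: PC=7 idx=3 pred=N actual=T -> ctr[3]=2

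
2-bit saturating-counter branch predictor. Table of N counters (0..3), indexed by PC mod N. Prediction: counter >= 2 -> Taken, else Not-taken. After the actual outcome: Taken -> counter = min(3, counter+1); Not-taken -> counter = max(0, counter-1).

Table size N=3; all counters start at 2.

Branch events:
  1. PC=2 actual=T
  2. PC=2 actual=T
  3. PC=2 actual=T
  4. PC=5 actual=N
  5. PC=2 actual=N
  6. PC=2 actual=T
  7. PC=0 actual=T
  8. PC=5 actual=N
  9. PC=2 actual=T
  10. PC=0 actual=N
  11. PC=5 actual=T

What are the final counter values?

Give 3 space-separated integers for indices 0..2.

Ev 1: PC=2 idx=2 pred=T actual=T -> ctr[2]=3
Ev 2: PC=2 idx=2 pred=T actual=T -> ctr[2]=3
Ev 3: PC=2 idx=2 pred=T actual=T -> ctr[2]=3
Ev 4: PC=5 idx=2 pred=T actual=N -> ctr[2]=2
Ev 5: PC=2 idx=2 pred=T actual=N -> ctr[2]=1
Ev 6: PC=2 idx=2 pred=N actual=T -> ctr[2]=2
Ev 7: PC=0 idx=0 pred=T actual=T -> ctr[0]=3
Ev 8: PC=5 idx=2 pred=T actual=N -> ctr[2]=1
Ev 9: PC=2 idx=2 pred=N actual=T -> ctr[2]=2
Ev 10: PC=0 idx=0 pred=T actual=N -> ctr[0]=2
Ev 11: PC=5 idx=2 pred=T actual=T -> ctr[2]=3

Answer: 2 2 3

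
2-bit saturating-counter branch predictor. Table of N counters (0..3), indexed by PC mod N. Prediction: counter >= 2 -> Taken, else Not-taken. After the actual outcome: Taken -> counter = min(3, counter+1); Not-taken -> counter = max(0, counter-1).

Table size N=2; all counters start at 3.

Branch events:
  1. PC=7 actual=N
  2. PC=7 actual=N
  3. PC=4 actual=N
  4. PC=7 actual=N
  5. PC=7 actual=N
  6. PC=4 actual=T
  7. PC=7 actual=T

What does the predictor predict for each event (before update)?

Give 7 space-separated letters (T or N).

Answer: T T T N N T N

Derivation:
Ev 1: PC=7 idx=1 pred=T actual=N -> ctr[1]=2
Ev 2: PC=7 idx=1 pred=T actual=N -> ctr[1]=1
Ev 3: PC=4 idx=0 pred=T actual=N -> ctr[0]=2
Ev 4: PC=7 idx=1 pred=N actual=N -> ctr[1]=0
Ev 5: PC=7 idx=1 pred=N actual=N -> ctr[1]=0
Ev 6: PC=4 idx=0 pred=T actual=T -> ctr[0]=3
Ev 7: PC=7 idx=1 pred=N actual=T -> ctr[1]=1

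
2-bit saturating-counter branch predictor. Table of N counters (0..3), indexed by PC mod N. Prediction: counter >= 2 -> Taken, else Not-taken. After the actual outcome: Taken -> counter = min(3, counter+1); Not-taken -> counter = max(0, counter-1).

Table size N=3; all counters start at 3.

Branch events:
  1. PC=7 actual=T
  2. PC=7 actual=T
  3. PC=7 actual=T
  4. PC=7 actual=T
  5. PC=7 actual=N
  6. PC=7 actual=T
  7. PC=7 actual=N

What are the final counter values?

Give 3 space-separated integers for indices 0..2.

Ev 1: PC=7 idx=1 pred=T actual=T -> ctr[1]=3
Ev 2: PC=7 idx=1 pred=T actual=T -> ctr[1]=3
Ev 3: PC=7 idx=1 pred=T actual=T -> ctr[1]=3
Ev 4: PC=7 idx=1 pred=T actual=T -> ctr[1]=3
Ev 5: PC=7 idx=1 pred=T actual=N -> ctr[1]=2
Ev 6: PC=7 idx=1 pred=T actual=T -> ctr[1]=3
Ev 7: PC=7 idx=1 pred=T actual=N -> ctr[1]=2

Answer: 3 2 3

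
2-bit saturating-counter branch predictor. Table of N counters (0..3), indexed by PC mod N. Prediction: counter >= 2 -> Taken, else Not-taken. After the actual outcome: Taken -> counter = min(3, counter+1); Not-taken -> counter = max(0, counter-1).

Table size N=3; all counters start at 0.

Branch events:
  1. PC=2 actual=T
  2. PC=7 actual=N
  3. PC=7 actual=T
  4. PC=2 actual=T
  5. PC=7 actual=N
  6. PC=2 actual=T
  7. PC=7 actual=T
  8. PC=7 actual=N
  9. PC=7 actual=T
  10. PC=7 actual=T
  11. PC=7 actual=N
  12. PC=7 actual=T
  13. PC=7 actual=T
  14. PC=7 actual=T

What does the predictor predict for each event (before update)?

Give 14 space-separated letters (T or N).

Ev 1: PC=2 idx=2 pred=N actual=T -> ctr[2]=1
Ev 2: PC=7 idx=1 pred=N actual=N -> ctr[1]=0
Ev 3: PC=7 idx=1 pred=N actual=T -> ctr[1]=1
Ev 4: PC=2 idx=2 pred=N actual=T -> ctr[2]=2
Ev 5: PC=7 idx=1 pred=N actual=N -> ctr[1]=0
Ev 6: PC=2 idx=2 pred=T actual=T -> ctr[2]=3
Ev 7: PC=7 idx=1 pred=N actual=T -> ctr[1]=1
Ev 8: PC=7 idx=1 pred=N actual=N -> ctr[1]=0
Ev 9: PC=7 idx=1 pred=N actual=T -> ctr[1]=1
Ev 10: PC=7 idx=1 pred=N actual=T -> ctr[1]=2
Ev 11: PC=7 idx=1 pred=T actual=N -> ctr[1]=1
Ev 12: PC=7 idx=1 pred=N actual=T -> ctr[1]=2
Ev 13: PC=7 idx=1 pred=T actual=T -> ctr[1]=3
Ev 14: PC=7 idx=1 pred=T actual=T -> ctr[1]=3

Answer: N N N N N T N N N N T N T T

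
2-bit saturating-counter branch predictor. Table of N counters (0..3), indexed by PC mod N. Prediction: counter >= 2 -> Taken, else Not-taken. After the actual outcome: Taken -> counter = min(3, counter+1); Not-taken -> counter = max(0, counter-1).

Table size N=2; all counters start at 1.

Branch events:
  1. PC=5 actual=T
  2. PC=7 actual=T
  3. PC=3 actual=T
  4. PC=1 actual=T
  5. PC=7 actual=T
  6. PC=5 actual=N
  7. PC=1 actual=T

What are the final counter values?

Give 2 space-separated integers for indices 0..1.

Answer: 1 3

Derivation:
Ev 1: PC=5 idx=1 pred=N actual=T -> ctr[1]=2
Ev 2: PC=7 idx=1 pred=T actual=T -> ctr[1]=3
Ev 3: PC=3 idx=1 pred=T actual=T -> ctr[1]=3
Ev 4: PC=1 idx=1 pred=T actual=T -> ctr[1]=3
Ev 5: PC=7 idx=1 pred=T actual=T -> ctr[1]=3
Ev 6: PC=5 idx=1 pred=T actual=N -> ctr[1]=2
Ev 7: PC=1 idx=1 pred=T actual=T -> ctr[1]=3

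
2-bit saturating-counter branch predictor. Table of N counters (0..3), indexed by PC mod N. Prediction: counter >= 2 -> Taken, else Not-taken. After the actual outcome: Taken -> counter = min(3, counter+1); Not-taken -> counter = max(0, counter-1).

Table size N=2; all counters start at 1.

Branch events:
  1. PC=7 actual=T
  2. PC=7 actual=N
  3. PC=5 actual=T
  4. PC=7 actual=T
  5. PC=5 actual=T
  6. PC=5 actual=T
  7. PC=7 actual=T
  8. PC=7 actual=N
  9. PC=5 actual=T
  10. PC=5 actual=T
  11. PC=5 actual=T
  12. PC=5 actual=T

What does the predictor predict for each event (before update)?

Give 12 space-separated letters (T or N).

Ev 1: PC=7 idx=1 pred=N actual=T -> ctr[1]=2
Ev 2: PC=7 idx=1 pred=T actual=N -> ctr[1]=1
Ev 3: PC=5 idx=1 pred=N actual=T -> ctr[1]=2
Ev 4: PC=7 idx=1 pred=T actual=T -> ctr[1]=3
Ev 5: PC=5 idx=1 pred=T actual=T -> ctr[1]=3
Ev 6: PC=5 idx=1 pred=T actual=T -> ctr[1]=3
Ev 7: PC=7 idx=1 pred=T actual=T -> ctr[1]=3
Ev 8: PC=7 idx=1 pred=T actual=N -> ctr[1]=2
Ev 9: PC=5 idx=1 pred=T actual=T -> ctr[1]=3
Ev 10: PC=5 idx=1 pred=T actual=T -> ctr[1]=3
Ev 11: PC=5 idx=1 pred=T actual=T -> ctr[1]=3
Ev 12: PC=5 idx=1 pred=T actual=T -> ctr[1]=3

Answer: N T N T T T T T T T T T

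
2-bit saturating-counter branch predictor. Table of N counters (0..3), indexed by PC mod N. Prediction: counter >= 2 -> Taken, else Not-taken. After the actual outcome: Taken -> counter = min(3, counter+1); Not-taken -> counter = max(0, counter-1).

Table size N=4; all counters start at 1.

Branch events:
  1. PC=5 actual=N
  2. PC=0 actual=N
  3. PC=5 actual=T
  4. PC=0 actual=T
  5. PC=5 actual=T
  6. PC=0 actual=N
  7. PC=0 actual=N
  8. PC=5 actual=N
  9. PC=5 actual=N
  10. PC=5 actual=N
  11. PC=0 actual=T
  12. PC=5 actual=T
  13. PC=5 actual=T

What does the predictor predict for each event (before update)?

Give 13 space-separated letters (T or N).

Answer: N N N N N N N T N N N N N

Derivation:
Ev 1: PC=5 idx=1 pred=N actual=N -> ctr[1]=0
Ev 2: PC=0 idx=0 pred=N actual=N -> ctr[0]=0
Ev 3: PC=5 idx=1 pred=N actual=T -> ctr[1]=1
Ev 4: PC=0 idx=0 pred=N actual=T -> ctr[0]=1
Ev 5: PC=5 idx=1 pred=N actual=T -> ctr[1]=2
Ev 6: PC=0 idx=0 pred=N actual=N -> ctr[0]=0
Ev 7: PC=0 idx=0 pred=N actual=N -> ctr[0]=0
Ev 8: PC=5 idx=1 pred=T actual=N -> ctr[1]=1
Ev 9: PC=5 idx=1 pred=N actual=N -> ctr[1]=0
Ev 10: PC=5 idx=1 pred=N actual=N -> ctr[1]=0
Ev 11: PC=0 idx=0 pred=N actual=T -> ctr[0]=1
Ev 12: PC=5 idx=1 pred=N actual=T -> ctr[1]=1
Ev 13: PC=5 idx=1 pred=N actual=T -> ctr[1]=2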